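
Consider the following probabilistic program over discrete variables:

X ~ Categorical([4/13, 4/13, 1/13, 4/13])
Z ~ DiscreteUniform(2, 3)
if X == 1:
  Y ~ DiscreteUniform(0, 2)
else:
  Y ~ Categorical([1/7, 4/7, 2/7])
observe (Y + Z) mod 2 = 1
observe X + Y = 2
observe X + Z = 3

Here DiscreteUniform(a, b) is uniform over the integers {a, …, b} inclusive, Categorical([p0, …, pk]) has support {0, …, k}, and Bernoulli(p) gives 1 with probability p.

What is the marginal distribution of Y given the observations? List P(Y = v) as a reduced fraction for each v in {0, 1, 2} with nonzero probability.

P(Y=1) = 7/13, P(Y=2) = 6/13

Enumerate traces; 2 have nonzero weight after conditioning:
  (X=0, Z=3, Y=2) weight 4/91
  (X=1, Z=2, Y=1) weight 2/39
Group by Y:
  weight(Y=1) = 2/39
  weight(Y=2) = 4/91
Total weight = 2/39 + 4/91 = 2/21
P(Y=1 | obs) = 2/39 / 2/21 = 7/13
P(Y=2 | obs) = 4/91 / 2/21 = 6/13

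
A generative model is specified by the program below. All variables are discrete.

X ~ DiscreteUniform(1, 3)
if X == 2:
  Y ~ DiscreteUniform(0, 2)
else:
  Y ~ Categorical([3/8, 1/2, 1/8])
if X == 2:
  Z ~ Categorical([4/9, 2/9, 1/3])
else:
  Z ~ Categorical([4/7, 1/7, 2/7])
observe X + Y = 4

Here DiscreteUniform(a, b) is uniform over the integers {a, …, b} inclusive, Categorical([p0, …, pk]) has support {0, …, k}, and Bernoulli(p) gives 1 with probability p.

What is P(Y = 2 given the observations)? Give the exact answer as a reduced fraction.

Enumerate traces; 6 have nonzero weight after conditioning:
  (X=2, Y=2, Z=0) weight 4/81
  (X=2, Y=2, Z=1) weight 2/81
  (X=2, Y=2, Z=2) weight 1/27
  (X=3, Y=1, Z=0) weight 2/21
  (X=3, Y=1, Z=1) weight 1/42
  (X=3, Y=1, Z=2) weight 1/21
Group by Y:
  weight(Y=1) = 1/6
  weight(Y=2) = 1/9
Total weight = 1/6 + 1/9 = 5/18
P(Y=1 | obs) = 1/6 / 5/18 = 3/5
P(Y=2 | obs) = 1/9 / 5/18 = 2/5

P(Y = 2 | obs) = 2/5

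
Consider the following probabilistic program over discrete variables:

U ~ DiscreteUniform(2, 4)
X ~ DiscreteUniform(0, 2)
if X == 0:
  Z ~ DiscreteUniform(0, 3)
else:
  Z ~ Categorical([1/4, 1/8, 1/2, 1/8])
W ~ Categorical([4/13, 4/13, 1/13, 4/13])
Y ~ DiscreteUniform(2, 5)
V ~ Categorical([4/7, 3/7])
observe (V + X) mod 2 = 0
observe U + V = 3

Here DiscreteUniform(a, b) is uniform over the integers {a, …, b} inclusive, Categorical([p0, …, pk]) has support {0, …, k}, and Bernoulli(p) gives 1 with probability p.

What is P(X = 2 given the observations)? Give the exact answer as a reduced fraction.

P(X = 2 | obs) = 4/11

Enumerate traces; 192 have nonzero weight after conditioning:
  (U=2, X=1, Z=0, W=0, Y=2, V=1) weight 1/1092
  (U=2, X=1, Z=0, W=0, Y=3, V=1) weight 1/1092
  (U=2, X=1, Z=0, W=0, Y=4, V=1) weight 1/1092
  (U=2, X=1, Z=0, W=0, Y=5, V=1) weight 1/1092
  (U=2, X=1, Z=0, W=1, Y=2, V=1) weight 1/1092
  (U=2, X=1, Z=0, W=1, Y=3, V=1) weight 1/1092
  (U=2, X=1, Z=0, W=1, Y=4, V=1) weight 1/1092
  (U=2, X=1, Z=0, W=1, Y=5, V=1) weight 1/1092
  (U=3, X=0, Z=0, W=0, Y=2, V=0) weight 1/819
  (U=3, X=2, Z=0, W=0, Y=2, V=0) weight 1/819
  … 182 more
Group by X:
  weight(X=0) = 4/63
  weight(X=1) = 1/21
  weight(X=2) = 4/63
Total weight = 4/63 + 1/21 + 4/63 = 11/63
P(X=0 | obs) = 4/63 / 11/63 = 4/11
P(X=1 | obs) = 1/21 / 11/63 = 3/11
P(X=2 | obs) = 4/63 / 11/63 = 4/11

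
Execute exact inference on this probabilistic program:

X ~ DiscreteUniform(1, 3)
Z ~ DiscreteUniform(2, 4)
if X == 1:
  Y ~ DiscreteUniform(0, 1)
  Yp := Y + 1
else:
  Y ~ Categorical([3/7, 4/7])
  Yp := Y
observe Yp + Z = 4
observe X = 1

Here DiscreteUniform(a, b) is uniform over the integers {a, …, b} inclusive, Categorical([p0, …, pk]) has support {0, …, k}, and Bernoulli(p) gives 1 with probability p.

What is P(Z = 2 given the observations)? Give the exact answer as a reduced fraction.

P(Z = 2 | obs) = 1/2

Enumerate traces; 2 have nonzero weight after conditioning:
  (X=1, Z=2, Y=1) weight 1/18
  (X=1, Z=3, Y=0) weight 1/18
Group by Z:
  weight(Z=2) = 1/18
  weight(Z=3) = 1/18
Total weight = 1/18 + 1/18 = 1/9
P(Z=2 | obs) = 1/18 / 1/9 = 1/2
P(Z=3 | obs) = 1/18 / 1/9 = 1/2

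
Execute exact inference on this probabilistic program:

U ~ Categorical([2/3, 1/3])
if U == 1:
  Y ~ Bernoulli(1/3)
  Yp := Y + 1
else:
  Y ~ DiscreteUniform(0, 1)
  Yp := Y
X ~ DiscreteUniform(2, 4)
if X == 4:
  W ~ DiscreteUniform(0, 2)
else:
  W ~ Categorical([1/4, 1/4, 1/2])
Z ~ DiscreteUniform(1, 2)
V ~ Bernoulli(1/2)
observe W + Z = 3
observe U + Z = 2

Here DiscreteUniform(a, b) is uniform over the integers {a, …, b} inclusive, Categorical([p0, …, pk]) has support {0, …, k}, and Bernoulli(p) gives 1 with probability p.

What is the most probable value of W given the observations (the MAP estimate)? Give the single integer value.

argmax_v P(W = v | obs) = 1

Enumerate traces; 24 have nonzero weight after conditioning:
  (U=0, Y=0, X=2, W=1, Z=2, V=0) weight 1/144
  (U=0, Y=0, X=2, W=1, Z=2, V=1) weight 1/144
  (U=0, Y=0, X=3, W=1, Z=2, V=0) weight 1/144
  (U=0, Y=0, X=3, W=1, Z=2, V=1) weight 1/144
  (U=0, Y=0, X=4, W=1, Z=2, V=0) weight 1/108
  (U=0, Y=0, X=4, W=1, Z=2, V=1) weight 1/108
  (U=0, Y=1, X=2, W=1, Z=2, V=0) weight 1/144
  (U=0, Y=1, X=2, W=1, Z=2, V=1) weight 1/144
  (U=1, Y=0, X=2, W=2, Z=1, V=0) weight 1/108
  … 15 more
Group by W:
  weight(W=1) = 5/54
  weight(W=2) = 2/27
Total weight = 5/54 + 2/27 = 1/6
P(W=1 | obs) = 5/54 / 1/6 = 5/9
P(W=2 | obs) = 2/27 / 1/6 = 4/9
argmax = 1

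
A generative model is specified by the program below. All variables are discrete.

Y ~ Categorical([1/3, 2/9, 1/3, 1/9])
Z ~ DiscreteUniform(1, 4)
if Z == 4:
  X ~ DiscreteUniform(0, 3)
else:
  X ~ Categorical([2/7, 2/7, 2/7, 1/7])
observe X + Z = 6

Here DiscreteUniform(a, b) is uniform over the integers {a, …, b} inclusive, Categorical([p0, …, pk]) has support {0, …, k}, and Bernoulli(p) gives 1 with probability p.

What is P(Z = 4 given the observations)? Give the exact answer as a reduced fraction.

Enumerate traces; 8 have nonzero weight after conditioning:
  (Y=0, Z=3, X=3) weight 1/84
  (Y=0, Z=4, X=2) weight 1/48
  (Y=1, Z=3, X=3) weight 1/126
  (Y=1, Z=4, X=2) weight 1/72
  (Y=2, Z=3, X=3) weight 1/84
  (Y=2, Z=4, X=2) weight 1/48
  (Y=3, Z=3, X=3) weight 1/252
  (Y=3, Z=4, X=2) weight 1/144
Group by Z:
  weight(Z=3) = 1/28
  weight(Z=4) = 1/16
Total weight = 1/28 + 1/16 = 11/112
P(Z=3 | obs) = 1/28 / 11/112 = 4/11
P(Z=4 | obs) = 1/16 / 11/112 = 7/11

P(Z = 4 | obs) = 7/11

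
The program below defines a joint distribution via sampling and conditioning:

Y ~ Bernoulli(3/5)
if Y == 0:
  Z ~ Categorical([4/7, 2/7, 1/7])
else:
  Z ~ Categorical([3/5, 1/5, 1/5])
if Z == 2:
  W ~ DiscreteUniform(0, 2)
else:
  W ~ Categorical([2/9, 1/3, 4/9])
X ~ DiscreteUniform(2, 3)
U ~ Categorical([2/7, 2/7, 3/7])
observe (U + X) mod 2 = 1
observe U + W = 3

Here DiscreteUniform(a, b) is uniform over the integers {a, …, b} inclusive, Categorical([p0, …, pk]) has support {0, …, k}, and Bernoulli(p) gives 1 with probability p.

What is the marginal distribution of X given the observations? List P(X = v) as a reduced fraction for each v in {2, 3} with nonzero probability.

P(X=2) = 446/971, P(X=3) = 525/971

Enumerate traces; 12 have nonzero weight after conditioning:
  (Y=0, Z=0, W=1, X=3, U=2) weight 4/245
  (Y=0, Z=0, W=2, X=2, U=1) weight 32/2205
  (Y=0, Z=1, W=1, X=3, U=2) weight 2/245
  (Y=0, Z=1, W=2, X=2, U=1) weight 16/2205
  (Y=0, Z=2, W=1, X=3, U=2) weight 1/245
  (Y=0, Z=2, W=2, X=2, U=1) weight 2/735
  (Y=1, Z=0, W=1, X=3, U=2) weight 9/350
  (Y=1, Z=0, W=2, X=2, U=1) weight 4/175
  … 4 more
Group by X:
  weight(X=2) = 223/3675
  weight(X=3) = 1/14
Total weight = 223/3675 + 1/14 = 971/7350
P(X=2 | obs) = 223/3675 / 971/7350 = 446/971
P(X=3 | obs) = 1/14 / 971/7350 = 525/971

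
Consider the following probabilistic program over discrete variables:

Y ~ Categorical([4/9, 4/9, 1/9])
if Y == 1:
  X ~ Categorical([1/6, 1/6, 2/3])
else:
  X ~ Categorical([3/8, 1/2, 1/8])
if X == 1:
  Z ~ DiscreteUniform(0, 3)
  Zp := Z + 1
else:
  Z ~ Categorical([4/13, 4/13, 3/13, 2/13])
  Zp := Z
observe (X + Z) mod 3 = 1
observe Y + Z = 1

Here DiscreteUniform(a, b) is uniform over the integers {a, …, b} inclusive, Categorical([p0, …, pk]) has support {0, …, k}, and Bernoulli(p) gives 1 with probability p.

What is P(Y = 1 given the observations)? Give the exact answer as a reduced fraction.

Enumerate traces; 2 have nonzero weight after conditioning:
  (Y=0, X=0, Z=1) weight 2/39
  (Y=1, X=1, Z=0) weight 1/54
Group by Y:
  weight(Y=0) = 2/39
  weight(Y=1) = 1/54
Total weight = 2/39 + 1/54 = 49/702
P(Y=0 | obs) = 2/39 / 49/702 = 36/49
P(Y=1 | obs) = 1/54 / 49/702 = 13/49

P(Y = 1 | obs) = 13/49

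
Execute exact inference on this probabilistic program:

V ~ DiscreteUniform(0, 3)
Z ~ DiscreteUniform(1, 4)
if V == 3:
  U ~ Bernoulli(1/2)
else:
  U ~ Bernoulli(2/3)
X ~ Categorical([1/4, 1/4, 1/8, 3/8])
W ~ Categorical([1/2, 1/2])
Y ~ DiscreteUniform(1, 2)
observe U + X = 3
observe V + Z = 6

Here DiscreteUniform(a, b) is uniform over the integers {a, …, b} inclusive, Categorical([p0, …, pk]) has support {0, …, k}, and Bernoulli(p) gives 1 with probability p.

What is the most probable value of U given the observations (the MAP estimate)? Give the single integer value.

Enumerate traces; 16 have nonzero weight after conditioning:
  (V=2, Z=4, U=0, X=3, W=0, Y=1) weight 1/512
  (V=2, Z=4, U=0, X=3, W=0, Y=2) weight 1/512
  (V=2, Z=4, U=0, X=3, W=1, Y=1) weight 1/512
  (V=2, Z=4, U=0, X=3, W=1, Y=2) weight 1/512
  (V=2, Z=4, U=1, X=2, W=0, Y=1) weight 1/768
  (V=2, Z=4, U=1, X=2, W=0, Y=2) weight 1/768
  (V=2, Z=4, U=1, X=2, W=1, Y=1) weight 1/768
  (V=2, Z=4, U=1, X=2, W=1, Y=2) weight 1/768
  … 8 more
Group by U:
  weight(U=0) = 5/256
  weight(U=1) = 7/768
Total weight = 5/256 + 7/768 = 11/384
P(U=0 | obs) = 5/256 / 11/384 = 15/22
P(U=1 | obs) = 7/768 / 11/384 = 7/22
argmax = 0

argmax_v P(U = v | obs) = 0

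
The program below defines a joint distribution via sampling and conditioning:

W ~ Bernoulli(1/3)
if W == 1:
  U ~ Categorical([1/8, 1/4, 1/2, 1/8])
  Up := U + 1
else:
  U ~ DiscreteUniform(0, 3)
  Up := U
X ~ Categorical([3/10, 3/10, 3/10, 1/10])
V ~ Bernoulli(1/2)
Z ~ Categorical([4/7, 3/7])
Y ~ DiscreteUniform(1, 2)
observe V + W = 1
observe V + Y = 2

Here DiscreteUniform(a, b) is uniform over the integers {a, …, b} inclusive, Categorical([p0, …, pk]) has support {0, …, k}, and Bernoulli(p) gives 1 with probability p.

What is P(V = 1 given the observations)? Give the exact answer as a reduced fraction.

Enumerate traces; 64 have nonzero weight after conditioning:
  (W=0, U=0, X=0, V=1, Z=0, Y=1) weight 1/140
  (W=0, U=0, X=0, V=1, Z=1, Y=1) weight 3/560
  (W=0, U=0, X=1, V=1, Z=0, Y=1) weight 1/140
  (W=0, U=0, X=1, V=1, Z=1, Y=1) weight 3/560
  (W=0, U=0, X=2, V=1, Z=0, Y=1) weight 1/140
  (W=0, U=0, X=2, V=1, Z=1, Y=1) weight 3/560
  (W=0, U=0, X=3, V=1, Z=0, Y=1) weight 1/420
  (W=0, U=0, X=3, V=1, Z=1, Y=1) weight 1/560
  (W=1, U=0, X=0, V=0, Z=0, Y=2) weight 1/560
  … 55 more
Group by V:
  weight(V=0) = 1/12
  weight(V=1) = 1/6
Total weight = 1/12 + 1/6 = 1/4
P(V=0 | obs) = 1/12 / 1/4 = 1/3
P(V=1 | obs) = 1/6 / 1/4 = 2/3

P(V = 1 | obs) = 2/3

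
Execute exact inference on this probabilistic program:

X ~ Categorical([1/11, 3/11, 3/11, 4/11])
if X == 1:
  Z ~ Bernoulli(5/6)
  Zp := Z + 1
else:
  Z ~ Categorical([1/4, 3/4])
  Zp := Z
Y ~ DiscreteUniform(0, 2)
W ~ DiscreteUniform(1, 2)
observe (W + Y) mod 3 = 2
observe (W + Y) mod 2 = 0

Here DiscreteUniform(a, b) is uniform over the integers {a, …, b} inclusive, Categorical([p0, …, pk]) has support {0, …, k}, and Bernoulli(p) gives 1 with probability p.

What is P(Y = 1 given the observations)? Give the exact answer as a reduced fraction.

Enumerate traces; 16 have nonzero weight after conditioning:
  (X=0, Z=0, Y=0, W=2) weight 1/264
  (X=0, Z=0, Y=1, W=1) weight 1/264
  (X=0, Z=1, Y=0, W=2) weight 1/88
  (X=0, Z=1, Y=1, W=1) weight 1/88
  (X=1, Z=0, Y=0, W=2) weight 1/132
  (X=1, Z=0, Y=1, W=1) weight 1/132
  (X=1, Z=1, Y=0, W=2) weight 5/132
  (X=1, Z=1, Y=1, W=1) weight 5/132
  … 8 more
Group by Y:
  weight(Y=0) = 1/6
  weight(Y=1) = 1/6
Total weight = 1/6 + 1/6 = 1/3
P(Y=0 | obs) = 1/6 / 1/3 = 1/2
P(Y=1 | obs) = 1/6 / 1/3 = 1/2

P(Y = 1 | obs) = 1/2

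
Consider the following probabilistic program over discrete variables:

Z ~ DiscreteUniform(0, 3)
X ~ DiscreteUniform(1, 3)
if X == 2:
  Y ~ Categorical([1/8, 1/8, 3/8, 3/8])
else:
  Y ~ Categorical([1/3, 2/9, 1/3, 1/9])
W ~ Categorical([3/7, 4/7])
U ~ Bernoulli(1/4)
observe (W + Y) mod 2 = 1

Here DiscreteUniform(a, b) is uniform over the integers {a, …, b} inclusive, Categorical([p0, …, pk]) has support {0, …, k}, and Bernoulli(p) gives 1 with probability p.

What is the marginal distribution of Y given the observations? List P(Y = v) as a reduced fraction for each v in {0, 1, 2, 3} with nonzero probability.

Enumerate traces; 96 have nonzero weight after conditioning:
  (Z=0, X=1, Y=0, W=1, U=0) weight 1/84
  (Z=0, X=1, Y=0, W=1, U=1) weight 1/252
  (Z=0, X=1, Y=1, W=0, U=0) weight 1/168
  (Z=0, X=1, Y=1, W=0, U=1) weight 1/504
  (Z=0, X=1, Y=2, W=1, U=0) weight 1/84
  (Z=0, X=1, Y=2, W=1, U=1) weight 1/252
  (Z=0, X=1, Y=3, W=0, U=0) weight 1/336
  (Z=0, X=1, Y=3, W=0, U=1) weight 1/1008
  … 88 more
Group by Y:
  weight(Y=0) = 19/126
  weight(Y=1) = 41/504
  weight(Y=2) = 25/126
  weight(Y=3) = 43/504
Total weight = 19/126 + 41/504 + 25/126 + 43/504 = 65/126
P(Y=0 | obs) = 19/126 / 65/126 = 19/65
P(Y=1 | obs) = 41/504 / 65/126 = 41/260
P(Y=2 | obs) = 25/126 / 65/126 = 5/13
P(Y=3 | obs) = 43/504 / 65/126 = 43/260

P(Y=0) = 19/65, P(Y=1) = 41/260, P(Y=2) = 5/13, P(Y=3) = 43/260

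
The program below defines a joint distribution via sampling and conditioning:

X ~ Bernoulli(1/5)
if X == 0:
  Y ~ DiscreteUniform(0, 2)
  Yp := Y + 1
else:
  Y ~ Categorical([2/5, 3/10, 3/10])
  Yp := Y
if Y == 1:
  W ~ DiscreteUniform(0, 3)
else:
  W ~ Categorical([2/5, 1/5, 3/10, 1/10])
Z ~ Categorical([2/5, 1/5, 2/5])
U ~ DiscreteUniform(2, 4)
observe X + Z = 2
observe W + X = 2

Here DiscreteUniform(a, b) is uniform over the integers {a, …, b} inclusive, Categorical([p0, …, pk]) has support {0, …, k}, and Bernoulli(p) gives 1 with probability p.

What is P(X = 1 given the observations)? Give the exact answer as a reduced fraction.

Enumerate traces; 18 have nonzero weight after conditioning:
  (X=0, Y=0, W=2, Z=2, U=2) weight 4/375
  (X=0, Y=0, W=2, Z=2, U=3) weight 4/375
  (X=0, Y=0, W=2, Z=2, U=4) weight 4/375
  (X=0, Y=1, W=2, Z=2, U=2) weight 2/225
  (X=0, Y=1, W=2, Z=2, U=3) weight 2/225
  (X=0, Y=1, W=2, Z=2, U=4) weight 2/225
  (X=0, Y=2, W=2, Z=2, U=2) weight 4/375
  (X=0, Y=2, W=2, Z=2, U=3) weight 4/375
  (X=1, Y=0, W=1, Z=1, U=2) weight 2/1875
  … 9 more
Group by X:
  weight(X=0) = 34/375
  weight(X=1) = 43/5000
Total weight = 34/375 + 43/5000 = 1489/15000
P(X=0 | obs) = 34/375 / 1489/15000 = 1360/1489
P(X=1 | obs) = 43/5000 / 1489/15000 = 129/1489

P(X = 1 | obs) = 129/1489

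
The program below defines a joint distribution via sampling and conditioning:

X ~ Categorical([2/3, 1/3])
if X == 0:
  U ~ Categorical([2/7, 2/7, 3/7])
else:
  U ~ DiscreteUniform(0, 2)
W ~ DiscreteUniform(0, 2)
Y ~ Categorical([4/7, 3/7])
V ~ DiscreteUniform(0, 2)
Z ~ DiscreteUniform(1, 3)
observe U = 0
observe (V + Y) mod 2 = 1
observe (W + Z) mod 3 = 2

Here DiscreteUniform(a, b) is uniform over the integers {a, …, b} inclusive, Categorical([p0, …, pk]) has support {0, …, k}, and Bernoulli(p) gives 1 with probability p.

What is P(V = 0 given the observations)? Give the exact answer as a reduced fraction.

P(V = 0 | obs) = 3/10

Enumerate traces; 18 have nonzero weight after conditioning:
  (X=0, U=0, W=0, Y=0, V=1, Z=2) weight 16/3969
  (X=0, U=0, W=0, Y=1, V=0, Z=2) weight 4/1323
  (X=0, U=0, W=0, Y=1, V=2, Z=2) weight 4/1323
  (X=0, U=0, W=1, Y=0, V=1, Z=1) weight 16/3969
  (X=0, U=0, W=1, Y=1, V=0, Z=1) weight 4/1323
  (X=0, U=0, W=1, Y=1, V=2, Z=1) weight 4/1323
  (X=0, U=0, W=2, Y=0, V=1, Z=3) weight 16/3969
  (X=0, U=0, W=2, Y=1, V=0, Z=3) weight 4/1323
  … 10 more
Group by V:
  weight(V=0) = 19/1323
  weight(V=1) = 76/3969
  weight(V=2) = 19/1323
Total weight = 19/1323 + 76/3969 + 19/1323 = 190/3969
P(V=0 | obs) = 19/1323 / 190/3969 = 3/10
P(V=1 | obs) = 76/3969 / 190/3969 = 2/5
P(V=2 | obs) = 19/1323 / 190/3969 = 3/10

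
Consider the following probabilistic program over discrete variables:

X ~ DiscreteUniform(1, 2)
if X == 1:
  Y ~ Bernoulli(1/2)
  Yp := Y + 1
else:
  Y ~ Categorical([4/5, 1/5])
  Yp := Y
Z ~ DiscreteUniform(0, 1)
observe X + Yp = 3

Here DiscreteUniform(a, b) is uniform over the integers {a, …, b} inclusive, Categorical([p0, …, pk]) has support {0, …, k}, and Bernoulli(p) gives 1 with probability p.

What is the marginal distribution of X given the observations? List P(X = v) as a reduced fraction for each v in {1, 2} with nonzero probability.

Enumerate traces; 4 have nonzero weight after conditioning:
  (X=1, Y=1, Z=0) weight 1/8
  (X=1, Y=1, Z=1) weight 1/8
  (X=2, Y=1, Z=0) weight 1/20
  (X=2, Y=1, Z=1) weight 1/20
Group by X:
  weight(X=1) = 1/4
  weight(X=2) = 1/10
Total weight = 1/4 + 1/10 = 7/20
P(X=1 | obs) = 1/4 / 7/20 = 5/7
P(X=2 | obs) = 1/10 / 7/20 = 2/7

P(X=1) = 5/7, P(X=2) = 2/7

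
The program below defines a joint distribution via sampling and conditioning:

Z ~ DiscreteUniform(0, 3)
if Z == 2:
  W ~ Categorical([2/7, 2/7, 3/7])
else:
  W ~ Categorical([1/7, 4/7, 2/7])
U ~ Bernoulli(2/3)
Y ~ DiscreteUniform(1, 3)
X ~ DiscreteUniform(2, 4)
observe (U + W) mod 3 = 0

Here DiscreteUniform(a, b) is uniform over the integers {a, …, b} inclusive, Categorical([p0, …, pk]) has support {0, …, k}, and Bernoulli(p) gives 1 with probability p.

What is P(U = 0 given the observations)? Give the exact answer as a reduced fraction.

P(U = 0 | obs) = 5/23

Enumerate traces; 72 have nonzero weight after conditioning:
  (Z=0, W=0, U=0, Y=1, X=2) weight 1/756
  (Z=0, W=0, U=0, Y=1, X=3) weight 1/756
  (Z=0, W=0, U=0, Y=1, X=4) weight 1/756
  (Z=0, W=0, U=0, Y=2, X=2) weight 1/756
  (Z=0, W=0, U=0, Y=2, X=3) weight 1/756
  (Z=0, W=0, U=0, Y=2, X=4) weight 1/756
  (Z=0, W=0, U=0, Y=3, X=2) weight 1/756
  (Z=0, W=0, U=0, Y=3, X=3) weight 1/756
  (Z=0, W=2, U=1, Y=1, X=2) weight 1/189
  … 63 more
Group by U:
  weight(U=0) = 5/84
  weight(U=1) = 3/14
Total weight = 5/84 + 3/14 = 23/84
P(U=0 | obs) = 5/84 / 23/84 = 5/23
P(U=1 | obs) = 3/14 / 23/84 = 18/23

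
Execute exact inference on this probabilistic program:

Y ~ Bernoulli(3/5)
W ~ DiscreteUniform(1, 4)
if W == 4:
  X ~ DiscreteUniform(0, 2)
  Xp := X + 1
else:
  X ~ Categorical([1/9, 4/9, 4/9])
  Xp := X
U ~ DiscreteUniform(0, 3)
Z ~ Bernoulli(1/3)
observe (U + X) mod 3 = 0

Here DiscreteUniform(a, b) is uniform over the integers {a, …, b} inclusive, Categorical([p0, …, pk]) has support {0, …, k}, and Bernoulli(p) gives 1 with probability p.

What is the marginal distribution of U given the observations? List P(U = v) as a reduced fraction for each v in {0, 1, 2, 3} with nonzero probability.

Enumerate traces; 64 have nonzero weight after conditioning:
  (Y=0, W=1, X=0, U=0, Z=0) weight 1/540
  (Y=0, W=1, X=0, U=0, Z=1) weight 1/1080
  (Y=0, W=1, X=0, U=3, Z=0) weight 1/540
  (Y=0, W=1, X=0, U=3, Z=1) weight 1/1080
  (Y=0, W=1, X=1, U=2, Z=0) weight 1/135
  (Y=0, W=1, X=1, U=2, Z=1) weight 1/270
  (Y=0, W=1, X=2, U=1, Z=0) weight 1/135
  (Y=0, W=1, X=2, U=1, Z=1) weight 1/270
  … 56 more
Group by U:
  weight(U=0) = 1/24
  weight(U=1) = 5/48
  weight(U=2) = 5/48
  weight(U=3) = 1/24
Total weight = 1/24 + 5/48 + 5/48 + 1/24 = 7/24
P(U=0 | obs) = 1/24 / 7/24 = 1/7
P(U=1 | obs) = 5/48 / 7/24 = 5/14
P(U=2 | obs) = 5/48 / 7/24 = 5/14
P(U=3 | obs) = 1/24 / 7/24 = 1/7

P(U=0) = 1/7, P(U=1) = 5/14, P(U=2) = 5/14, P(U=3) = 1/7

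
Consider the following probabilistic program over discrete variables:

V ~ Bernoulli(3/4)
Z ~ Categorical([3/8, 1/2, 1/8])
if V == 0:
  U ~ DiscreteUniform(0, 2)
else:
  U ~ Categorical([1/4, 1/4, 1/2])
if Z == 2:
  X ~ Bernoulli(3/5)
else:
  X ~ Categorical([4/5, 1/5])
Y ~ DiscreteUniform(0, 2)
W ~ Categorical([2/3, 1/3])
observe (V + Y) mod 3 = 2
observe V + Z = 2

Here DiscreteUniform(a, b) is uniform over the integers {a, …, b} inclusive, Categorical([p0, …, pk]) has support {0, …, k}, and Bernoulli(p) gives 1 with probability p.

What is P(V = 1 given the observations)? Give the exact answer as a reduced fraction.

P(V = 1 | obs) = 12/13

Enumerate traces; 24 have nonzero weight after conditioning:
  (V=0, Z=2, U=0, X=0, Y=2, W=0) weight 1/1080
  (V=0, Z=2, U=0, X=0, Y=2, W=1) weight 1/2160
  (V=0, Z=2, U=0, X=1, Y=2, W=0) weight 1/720
  (V=0, Z=2, U=0, X=1, Y=2, W=1) weight 1/1440
  (V=0, Z=2, U=1, X=0, Y=2, W=0) weight 1/1080
  (V=0, Z=2, U=1, X=0, Y=2, W=1) weight 1/2160
  (V=0, Z=2, U=1, X=1, Y=2, W=0) weight 1/720
  (V=0, Z=2, U=1, X=1, Y=2, W=1) weight 1/1440
  (V=1, Z=1, U=0, X=0, Y=1, W=0) weight 1/60
  … 15 more
Group by V:
  weight(V=0) = 1/96
  weight(V=1) = 1/8
Total weight = 1/96 + 1/8 = 13/96
P(V=0 | obs) = 1/96 / 13/96 = 1/13
P(V=1 | obs) = 1/8 / 13/96 = 12/13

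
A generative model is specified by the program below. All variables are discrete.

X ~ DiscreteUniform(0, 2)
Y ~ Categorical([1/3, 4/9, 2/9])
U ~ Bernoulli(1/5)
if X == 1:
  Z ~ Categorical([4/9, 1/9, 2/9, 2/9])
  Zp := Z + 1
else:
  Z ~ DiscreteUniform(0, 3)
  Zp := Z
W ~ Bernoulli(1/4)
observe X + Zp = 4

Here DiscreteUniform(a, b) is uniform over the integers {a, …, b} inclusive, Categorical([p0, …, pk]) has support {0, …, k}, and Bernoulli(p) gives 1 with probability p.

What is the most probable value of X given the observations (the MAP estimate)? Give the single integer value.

Enumerate traces; 24 have nonzero weight after conditioning:
  (X=1, Y=0, U=0, Z=2, W=0) weight 2/135
  (X=1, Y=0, U=0, Z=2, W=1) weight 2/405
  (X=1, Y=0, U=1, Z=2, W=0) weight 1/270
  (X=1, Y=0, U=1, Z=2, W=1) weight 1/810
  (X=1, Y=1, U=0, Z=2, W=0) weight 8/405
  (X=1, Y=1, U=0, Z=2, W=1) weight 8/1215
  (X=1, Y=1, U=1, Z=2, W=0) weight 2/405
  (X=1, Y=1, U=1, Z=2, W=1) weight 2/1215
  (X=2, Y=0, U=0, Z=2, W=0) weight 1/60
  … 15 more
Group by X:
  weight(X=1) = 2/27
  weight(X=2) = 1/12
Total weight = 2/27 + 1/12 = 17/108
P(X=1 | obs) = 2/27 / 17/108 = 8/17
P(X=2 | obs) = 1/12 / 17/108 = 9/17
argmax = 2

argmax_v P(X = v | obs) = 2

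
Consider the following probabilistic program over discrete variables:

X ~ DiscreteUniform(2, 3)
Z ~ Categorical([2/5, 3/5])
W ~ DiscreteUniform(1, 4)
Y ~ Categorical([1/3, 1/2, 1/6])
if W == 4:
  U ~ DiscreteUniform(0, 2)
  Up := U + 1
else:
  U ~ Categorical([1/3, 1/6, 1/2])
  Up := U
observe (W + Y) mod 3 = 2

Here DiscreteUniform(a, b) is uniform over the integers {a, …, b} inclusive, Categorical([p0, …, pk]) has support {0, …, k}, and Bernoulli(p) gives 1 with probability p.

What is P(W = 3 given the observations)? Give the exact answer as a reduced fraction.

Enumerate traces; 48 have nonzero weight after conditioning:
  (X=2, Z=0, W=1, Y=1, U=0) weight 1/120
  (X=2, Z=0, W=1, Y=1, U=1) weight 1/240
  (X=2, Z=0, W=1, Y=1, U=2) weight 1/80
  (X=2, Z=0, W=2, Y=0, U=0) weight 1/180
  (X=2, Z=0, W=2, Y=0, U=1) weight 1/360
  (X=2, Z=0, W=2, Y=0, U=2) weight 1/120
  (X=2, Z=0, W=3, Y=2, U=0) weight 1/360
  (X=2, Z=0, W=3, Y=2, U=1) weight 1/720
  (X=2, Z=0, W=4, Y=1, U=0) weight 1/120
  … 39 more
Group by W:
  weight(W=1) = 1/8
  weight(W=2) = 1/12
  weight(W=3) = 1/24
  weight(W=4) = 1/8
Total weight = 1/8 + 1/12 + 1/24 + 1/8 = 3/8
P(W=1 | obs) = 1/8 / 3/8 = 1/3
P(W=2 | obs) = 1/12 / 3/8 = 2/9
P(W=3 | obs) = 1/24 / 3/8 = 1/9
P(W=4 | obs) = 1/8 / 3/8 = 1/3

P(W = 3 | obs) = 1/9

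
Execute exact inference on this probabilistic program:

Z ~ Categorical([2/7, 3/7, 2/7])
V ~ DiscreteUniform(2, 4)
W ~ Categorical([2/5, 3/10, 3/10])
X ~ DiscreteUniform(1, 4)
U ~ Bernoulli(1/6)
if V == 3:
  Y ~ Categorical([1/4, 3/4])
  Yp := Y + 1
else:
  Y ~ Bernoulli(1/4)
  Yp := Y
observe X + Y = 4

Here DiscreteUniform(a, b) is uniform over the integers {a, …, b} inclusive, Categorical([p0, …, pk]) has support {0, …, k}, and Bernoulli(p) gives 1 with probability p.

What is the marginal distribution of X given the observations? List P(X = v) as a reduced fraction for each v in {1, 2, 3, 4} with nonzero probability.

Enumerate traces; 108 have nonzero weight after conditioning:
  (Z=0, V=2, W=0, X=3, U=0, Y=1) weight 1/504
  (Z=0, V=2, W=0, X=3, U=1, Y=1) weight 1/2520
  (Z=0, V=2, W=0, X=4, U=0, Y=0) weight 1/168
  (Z=0, V=2, W=0, X=4, U=1, Y=0) weight 1/840
  (Z=0, V=2, W=1, X=3, U=0, Y=1) weight 1/672
  (Z=0, V=2, W=1, X=3, U=1, Y=1) weight 1/3360
  (Z=0, V=2, W=1, X=4, U=0, Y=0) weight 1/224
  (Z=0, V=2, W=1, X=4, U=1, Y=0) weight 1/1120
  … 100 more
Group by X:
  weight(X=3) = 5/48
  weight(X=4) = 7/48
Total weight = 5/48 + 7/48 = 1/4
P(X=3 | obs) = 5/48 / 1/4 = 5/12
P(X=4 | obs) = 7/48 / 1/4 = 7/12

P(X=3) = 5/12, P(X=4) = 7/12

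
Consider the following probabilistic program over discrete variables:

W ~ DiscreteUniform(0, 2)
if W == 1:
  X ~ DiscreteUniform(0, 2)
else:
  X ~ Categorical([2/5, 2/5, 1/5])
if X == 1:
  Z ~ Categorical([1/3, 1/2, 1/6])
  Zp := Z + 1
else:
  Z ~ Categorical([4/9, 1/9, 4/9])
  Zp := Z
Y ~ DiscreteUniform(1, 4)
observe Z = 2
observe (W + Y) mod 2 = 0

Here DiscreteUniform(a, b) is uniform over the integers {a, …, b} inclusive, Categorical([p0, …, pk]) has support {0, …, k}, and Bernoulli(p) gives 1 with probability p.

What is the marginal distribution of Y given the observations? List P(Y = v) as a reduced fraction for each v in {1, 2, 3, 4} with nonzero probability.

P(Y=1) = 19/110, P(Y=2) = 18/55, P(Y=3) = 19/110, P(Y=4) = 18/55

Enumerate traces; 18 have nonzero weight after conditioning:
  (W=0, X=0, Z=2, Y=2) weight 2/135
  (W=0, X=0, Z=2, Y=4) weight 2/135
  (W=0, X=1, Z=2, Y=2) weight 1/180
  (W=0, X=1, Z=2, Y=4) weight 1/180
  (W=0, X=2, Z=2, Y=2) weight 1/135
  (W=0, X=2, Z=2, Y=4) weight 1/135
  (W=1, X=0, Z=2, Y=1) weight 1/81
  (W=1, X=0, Z=2, Y=3) weight 1/81
  … 10 more
Group by Y:
  weight(Y=1) = 19/648
  weight(Y=2) = 1/18
  weight(Y=3) = 19/648
  weight(Y=4) = 1/18
Total weight = 19/648 + 1/18 + 19/648 + 1/18 = 55/324
P(Y=1 | obs) = 19/648 / 55/324 = 19/110
P(Y=2 | obs) = 1/18 / 55/324 = 18/55
P(Y=3 | obs) = 19/648 / 55/324 = 19/110
P(Y=4 | obs) = 1/18 / 55/324 = 18/55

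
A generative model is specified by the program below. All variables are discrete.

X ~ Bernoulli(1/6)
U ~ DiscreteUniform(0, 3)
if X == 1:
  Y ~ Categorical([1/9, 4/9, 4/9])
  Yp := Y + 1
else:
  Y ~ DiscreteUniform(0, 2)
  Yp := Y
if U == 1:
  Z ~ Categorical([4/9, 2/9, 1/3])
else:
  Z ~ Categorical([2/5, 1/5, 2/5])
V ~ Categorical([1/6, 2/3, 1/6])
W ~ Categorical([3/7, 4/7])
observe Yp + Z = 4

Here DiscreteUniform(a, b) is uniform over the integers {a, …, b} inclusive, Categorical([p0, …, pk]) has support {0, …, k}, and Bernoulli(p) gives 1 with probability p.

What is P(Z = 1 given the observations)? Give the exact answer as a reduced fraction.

P(Z = 1 | obs) = 148/1459

Enumerate traces; 72 have nonzero weight after conditioning:
  (X=0, U=0, Y=2, Z=2, V=0, W=0) weight 1/504
  (X=0, U=0, Y=2, Z=2, V=0, W=1) weight 1/378
  (X=0, U=0, Y=2, Z=2, V=1, W=0) weight 1/126
  (X=0, U=0, Y=2, Z=2, V=1, W=1) weight 2/189
  (X=0, U=0, Y=2, Z=2, V=2, W=0) weight 1/504
  (X=0, U=0, Y=2, Z=2, V=2, W=1) weight 1/378
  (X=0, U=1, Y=2, Z=2, V=0, W=0) weight 5/3024
  (X=0, U=1, Y=2, Z=2, V=0, W=1) weight 5/2268
  (X=1, U=0, Y=2, Z=1, V=0, W=0) weight 1/3780
  … 63 more
Group by Z:
  weight(Z=1) = 37/2430
  weight(Z=2) = 437/3240
Total weight = 37/2430 + 437/3240 = 1459/9720
P(Z=1 | obs) = 37/2430 / 1459/9720 = 148/1459
P(Z=2 | obs) = 437/3240 / 1459/9720 = 1311/1459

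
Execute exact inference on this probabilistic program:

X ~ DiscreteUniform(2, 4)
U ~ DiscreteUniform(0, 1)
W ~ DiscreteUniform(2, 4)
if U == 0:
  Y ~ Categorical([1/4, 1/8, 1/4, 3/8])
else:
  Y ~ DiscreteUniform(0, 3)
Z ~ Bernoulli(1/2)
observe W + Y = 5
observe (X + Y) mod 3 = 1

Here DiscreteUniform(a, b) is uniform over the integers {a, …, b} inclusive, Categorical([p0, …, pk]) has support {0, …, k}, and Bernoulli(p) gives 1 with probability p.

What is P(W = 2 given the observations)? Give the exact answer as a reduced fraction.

Enumerate traces; 12 have nonzero weight after conditioning:
  (X=2, U=0, W=3, Y=2, Z=0) weight 1/144
  (X=2, U=0, W=3, Y=2, Z=1) weight 1/144
  (X=2, U=1, W=3, Y=2, Z=0) weight 1/144
  (X=2, U=1, W=3, Y=2, Z=1) weight 1/144
  (X=3, U=0, W=4, Y=1, Z=0) weight 1/288
  (X=3, U=0, W=4, Y=1, Z=1) weight 1/288
  (X=3, U=1, W=4, Y=1, Z=0) weight 1/144
  (X=3, U=1, W=4, Y=1, Z=1) weight 1/144
  (X=4, U=0, W=2, Y=3, Z=0) weight 1/96
  … 3 more
Group by W:
  weight(W=2) = 5/144
  weight(W=3) = 1/36
  weight(W=4) = 1/48
Total weight = 5/144 + 1/36 + 1/48 = 1/12
P(W=2 | obs) = 5/144 / 1/12 = 5/12
P(W=3 | obs) = 1/36 / 1/12 = 1/3
P(W=4 | obs) = 1/48 / 1/12 = 1/4

P(W = 2 | obs) = 5/12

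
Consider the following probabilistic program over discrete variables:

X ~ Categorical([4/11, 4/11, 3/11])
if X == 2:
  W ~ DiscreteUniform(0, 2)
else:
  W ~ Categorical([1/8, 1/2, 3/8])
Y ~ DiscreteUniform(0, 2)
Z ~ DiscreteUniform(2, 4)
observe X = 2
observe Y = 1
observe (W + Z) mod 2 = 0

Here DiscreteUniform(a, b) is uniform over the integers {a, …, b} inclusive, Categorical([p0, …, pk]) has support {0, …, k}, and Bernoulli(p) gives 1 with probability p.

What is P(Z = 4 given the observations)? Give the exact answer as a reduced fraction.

P(Z = 4 | obs) = 2/5

Enumerate traces; 5 have nonzero weight after conditioning:
  (X=2, W=0, Y=1, Z=2) weight 1/99
  (X=2, W=0, Y=1, Z=4) weight 1/99
  (X=2, W=1, Y=1, Z=3) weight 1/99
  (X=2, W=2, Y=1, Z=2) weight 1/99
  (X=2, W=2, Y=1, Z=4) weight 1/99
Group by Z:
  weight(Z=2) = 2/99
  weight(Z=3) = 1/99
  weight(Z=4) = 2/99
Total weight = 2/99 + 1/99 + 2/99 = 5/99
P(Z=2 | obs) = 2/99 / 5/99 = 2/5
P(Z=3 | obs) = 1/99 / 5/99 = 1/5
P(Z=4 | obs) = 2/99 / 5/99 = 2/5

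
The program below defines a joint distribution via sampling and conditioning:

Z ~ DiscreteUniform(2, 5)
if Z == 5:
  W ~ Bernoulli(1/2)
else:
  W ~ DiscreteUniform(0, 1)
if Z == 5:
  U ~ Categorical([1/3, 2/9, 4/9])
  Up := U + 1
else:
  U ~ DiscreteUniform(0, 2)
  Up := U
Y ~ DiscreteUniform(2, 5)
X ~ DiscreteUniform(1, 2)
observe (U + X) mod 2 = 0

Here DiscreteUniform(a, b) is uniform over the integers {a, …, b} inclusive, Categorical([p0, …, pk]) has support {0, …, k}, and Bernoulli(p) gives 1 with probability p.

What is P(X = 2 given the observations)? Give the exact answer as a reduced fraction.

P(X = 2 | obs) = 25/36

Enumerate traces; 96 have nonzero weight after conditioning:
  (Z=2, W=0, U=0, Y=2, X=2) weight 1/192
  (Z=2, W=0, U=0, Y=3, X=2) weight 1/192
  (Z=2, W=0, U=0, Y=4, X=2) weight 1/192
  (Z=2, W=0, U=0, Y=5, X=2) weight 1/192
  (Z=2, W=0, U=1, Y=2, X=1) weight 1/192
  (Z=2, W=0, U=1, Y=3, X=1) weight 1/192
  (Z=2, W=0, U=1, Y=4, X=1) weight 1/192
  (Z=2, W=0, U=1, Y=5, X=1) weight 1/192
  … 88 more
Group by X:
  weight(X=1) = 11/72
  weight(X=2) = 25/72
Total weight = 11/72 + 25/72 = 1/2
P(X=1 | obs) = 11/72 / 1/2 = 11/36
P(X=2 | obs) = 25/72 / 1/2 = 25/36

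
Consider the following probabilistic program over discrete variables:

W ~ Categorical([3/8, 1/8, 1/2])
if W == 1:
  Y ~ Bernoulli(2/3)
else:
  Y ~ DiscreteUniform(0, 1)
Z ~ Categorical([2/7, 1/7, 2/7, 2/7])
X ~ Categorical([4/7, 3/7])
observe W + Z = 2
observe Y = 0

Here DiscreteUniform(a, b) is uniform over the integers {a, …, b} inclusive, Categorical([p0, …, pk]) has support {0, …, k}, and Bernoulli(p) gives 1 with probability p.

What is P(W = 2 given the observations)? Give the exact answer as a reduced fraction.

P(W = 2 | obs) = 6/11

Enumerate traces; 6 have nonzero weight after conditioning:
  (W=0, Y=0, Z=2, X=0) weight 3/98
  (W=0, Y=0, Z=2, X=1) weight 9/392
  (W=1, Y=0, Z=1, X=0) weight 1/294
  (W=1, Y=0, Z=1, X=1) weight 1/392
  (W=2, Y=0, Z=0, X=0) weight 2/49
  (W=2, Y=0, Z=0, X=1) weight 3/98
Group by W:
  weight(W=0) = 3/56
  weight(W=1) = 1/168
  weight(W=2) = 1/14
Total weight = 3/56 + 1/168 + 1/14 = 11/84
P(W=0 | obs) = 3/56 / 11/84 = 9/22
P(W=1 | obs) = 1/168 / 11/84 = 1/22
P(W=2 | obs) = 1/14 / 11/84 = 6/11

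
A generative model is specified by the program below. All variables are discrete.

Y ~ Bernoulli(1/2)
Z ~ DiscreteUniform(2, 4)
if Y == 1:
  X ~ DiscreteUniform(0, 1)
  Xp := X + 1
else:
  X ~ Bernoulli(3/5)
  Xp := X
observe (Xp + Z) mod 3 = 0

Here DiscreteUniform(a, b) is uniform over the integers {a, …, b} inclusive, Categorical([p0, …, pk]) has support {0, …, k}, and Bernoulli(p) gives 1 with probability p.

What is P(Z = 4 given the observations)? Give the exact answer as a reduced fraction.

Enumerate traces; 4 have nonzero weight after conditioning:
  (Y=0, Z=2, X=1) weight 1/10
  (Y=0, Z=3, X=0) weight 1/15
  (Y=1, Z=2, X=0) weight 1/12
  (Y=1, Z=4, X=1) weight 1/12
Group by Z:
  weight(Z=2) = 11/60
  weight(Z=3) = 1/15
  weight(Z=4) = 1/12
Total weight = 11/60 + 1/15 + 1/12 = 1/3
P(Z=2 | obs) = 11/60 / 1/3 = 11/20
P(Z=3 | obs) = 1/15 / 1/3 = 1/5
P(Z=4 | obs) = 1/12 / 1/3 = 1/4

P(Z = 4 | obs) = 1/4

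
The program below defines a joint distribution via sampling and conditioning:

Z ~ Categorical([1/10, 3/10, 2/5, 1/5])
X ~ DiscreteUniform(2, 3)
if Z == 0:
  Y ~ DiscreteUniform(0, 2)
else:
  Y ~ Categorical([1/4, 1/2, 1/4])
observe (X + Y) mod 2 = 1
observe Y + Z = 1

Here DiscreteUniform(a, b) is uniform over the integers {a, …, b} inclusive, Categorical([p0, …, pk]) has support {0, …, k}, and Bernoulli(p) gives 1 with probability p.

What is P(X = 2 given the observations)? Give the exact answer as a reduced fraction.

P(X = 2 | obs) = 4/13

Enumerate traces; 2 have nonzero weight after conditioning:
  (Z=0, X=2, Y=1) weight 1/60
  (Z=1, X=3, Y=0) weight 3/80
Group by X:
  weight(X=2) = 1/60
  weight(X=3) = 3/80
Total weight = 1/60 + 3/80 = 13/240
P(X=2 | obs) = 1/60 / 13/240 = 4/13
P(X=3 | obs) = 3/80 / 13/240 = 9/13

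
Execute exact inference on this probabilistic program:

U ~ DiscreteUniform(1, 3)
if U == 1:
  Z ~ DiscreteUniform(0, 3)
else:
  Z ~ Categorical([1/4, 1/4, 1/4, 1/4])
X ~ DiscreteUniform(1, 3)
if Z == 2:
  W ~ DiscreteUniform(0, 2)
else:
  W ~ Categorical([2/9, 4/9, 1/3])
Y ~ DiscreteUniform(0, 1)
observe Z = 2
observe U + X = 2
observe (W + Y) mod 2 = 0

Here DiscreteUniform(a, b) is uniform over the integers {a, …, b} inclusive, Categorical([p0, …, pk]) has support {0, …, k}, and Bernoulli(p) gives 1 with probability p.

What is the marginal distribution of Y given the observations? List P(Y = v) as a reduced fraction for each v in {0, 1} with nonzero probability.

Enumerate traces; 3 have nonzero weight after conditioning:
  (U=1, Z=2, X=1, W=0, Y=0) weight 1/216
  (U=1, Z=2, X=1, W=1, Y=1) weight 1/216
  (U=1, Z=2, X=1, W=2, Y=0) weight 1/216
Group by Y:
  weight(Y=0) = 1/108
  weight(Y=1) = 1/216
Total weight = 1/108 + 1/216 = 1/72
P(Y=0 | obs) = 1/108 / 1/72 = 2/3
P(Y=1 | obs) = 1/216 / 1/72 = 1/3

P(Y=0) = 2/3, P(Y=1) = 1/3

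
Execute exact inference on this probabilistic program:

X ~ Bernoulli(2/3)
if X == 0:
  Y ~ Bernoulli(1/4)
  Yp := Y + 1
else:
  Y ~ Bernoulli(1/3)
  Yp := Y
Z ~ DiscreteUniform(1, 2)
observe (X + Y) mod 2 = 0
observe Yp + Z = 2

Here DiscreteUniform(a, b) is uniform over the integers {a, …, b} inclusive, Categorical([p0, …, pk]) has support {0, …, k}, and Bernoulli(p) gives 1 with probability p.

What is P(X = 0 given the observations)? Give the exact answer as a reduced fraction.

P(X = 0 | obs) = 9/17

Enumerate traces; 2 have nonzero weight after conditioning:
  (X=0, Y=0, Z=1) weight 1/8
  (X=1, Y=1, Z=1) weight 1/9
Group by X:
  weight(X=0) = 1/8
  weight(X=1) = 1/9
Total weight = 1/8 + 1/9 = 17/72
P(X=0 | obs) = 1/8 / 17/72 = 9/17
P(X=1 | obs) = 1/9 / 17/72 = 8/17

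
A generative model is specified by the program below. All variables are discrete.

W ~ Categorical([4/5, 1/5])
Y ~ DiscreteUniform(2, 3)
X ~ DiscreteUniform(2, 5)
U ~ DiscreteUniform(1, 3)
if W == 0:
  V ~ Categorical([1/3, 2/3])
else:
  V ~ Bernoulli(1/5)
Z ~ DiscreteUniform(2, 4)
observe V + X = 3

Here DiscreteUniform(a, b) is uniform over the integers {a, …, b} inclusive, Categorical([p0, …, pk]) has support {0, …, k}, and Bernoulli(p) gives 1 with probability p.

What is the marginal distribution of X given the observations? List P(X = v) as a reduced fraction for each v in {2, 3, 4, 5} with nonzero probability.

Enumerate traces; 72 have nonzero weight after conditioning:
  (W=0, Y=2, X=2, U=1, V=1, Z=2) weight 1/135
  (W=0, Y=2, X=2, U=1, V=1, Z=3) weight 1/135
  (W=0, Y=2, X=2, U=1, V=1, Z=4) weight 1/135
  (W=0, Y=2, X=2, U=2, V=1, Z=2) weight 1/135
  (W=0, Y=2, X=2, U=2, V=1, Z=3) weight 1/135
  (W=0, Y=2, X=2, U=2, V=1, Z=4) weight 1/135
  (W=0, Y=2, X=2, U=3, V=1, Z=2) weight 1/135
  (W=0, Y=2, X=2, U=3, V=1, Z=3) weight 1/135
  (W=0, Y=2, X=3, U=1, V=0, Z=2) weight 1/270
  … 63 more
Group by X:
  weight(X=2) = 43/300
  weight(X=3) = 8/75
Total weight = 43/300 + 8/75 = 1/4
P(X=2 | obs) = 43/300 / 1/4 = 43/75
P(X=3 | obs) = 8/75 / 1/4 = 32/75

P(X=2) = 43/75, P(X=3) = 32/75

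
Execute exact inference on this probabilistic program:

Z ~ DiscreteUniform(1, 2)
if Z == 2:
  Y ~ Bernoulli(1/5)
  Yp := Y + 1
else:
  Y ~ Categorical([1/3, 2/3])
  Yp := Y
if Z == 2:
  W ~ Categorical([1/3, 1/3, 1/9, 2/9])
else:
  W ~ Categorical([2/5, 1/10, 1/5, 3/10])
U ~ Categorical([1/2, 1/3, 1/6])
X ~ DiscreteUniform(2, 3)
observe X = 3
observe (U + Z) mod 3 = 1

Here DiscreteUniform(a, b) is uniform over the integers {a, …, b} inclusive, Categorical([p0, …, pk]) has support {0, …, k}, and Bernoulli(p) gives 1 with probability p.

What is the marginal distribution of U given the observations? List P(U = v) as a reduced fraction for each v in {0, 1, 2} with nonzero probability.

Enumerate traces; 16 have nonzero weight after conditioning:
  (Z=1, Y=0, W=0, U=0, X=3) weight 1/60
  (Z=1, Y=0, W=1, U=0, X=3) weight 1/240
  (Z=1, Y=0, W=2, U=0, X=3) weight 1/120
  (Z=1, Y=0, W=3, U=0, X=3) weight 1/80
  (Z=1, Y=1, W=0, U=0, X=3) weight 1/30
  (Z=1, Y=1, W=1, U=0, X=3) weight 1/120
  (Z=1, Y=1, W=2, U=0, X=3) weight 1/60
  (Z=1, Y=1, W=3, U=0, X=3) weight 1/40
  (Z=2, Y=0, W=0, U=2, X=3) weight 1/90
  … 7 more
Group by U:
  weight(U=0) = 1/8
  weight(U=2) = 1/24
Total weight = 1/8 + 1/24 = 1/6
P(U=0 | obs) = 1/8 / 1/6 = 3/4
P(U=2 | obs) = 1/24 / 1/6 = 1/4

P(U=0) = 3/4, P(U=2) = 1/4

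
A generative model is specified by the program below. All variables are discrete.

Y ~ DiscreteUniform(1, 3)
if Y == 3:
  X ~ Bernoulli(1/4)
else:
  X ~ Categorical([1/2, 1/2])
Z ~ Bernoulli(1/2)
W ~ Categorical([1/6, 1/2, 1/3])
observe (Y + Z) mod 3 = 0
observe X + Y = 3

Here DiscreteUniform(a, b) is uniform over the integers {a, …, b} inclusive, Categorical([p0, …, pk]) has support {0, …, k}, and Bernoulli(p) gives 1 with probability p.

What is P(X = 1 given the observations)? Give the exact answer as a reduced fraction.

Enumerate traces; 6 have nonzero weight after conditioning:
  (Y=2, X=1, Z=1, W=0) weight 1/72
  (Y=2, X=1, Z=1, W=1) weight 1/24
  (Y=2, X=1, Z=1, W=2) weight 1/36
  (Y=3, X=0, Z=0, W=0) weight 1/48
  (Y=3, X=0, Z=0, W=1) weight 1/16
  (Y=3, X=0, Z=0, W=2) weight 1/24
Group by X:
  weight(X=0) = 1/8
  weight(X=1) = 1/12
Total weight = 1/8 + 1/12 = 5/24
P(X=0 | obs) = 1/8 / 5/24 = 3/5
P(X=1 | obs) = 1/12 / 5/24 = 2/5

P(X = 1 | obs) = 2/5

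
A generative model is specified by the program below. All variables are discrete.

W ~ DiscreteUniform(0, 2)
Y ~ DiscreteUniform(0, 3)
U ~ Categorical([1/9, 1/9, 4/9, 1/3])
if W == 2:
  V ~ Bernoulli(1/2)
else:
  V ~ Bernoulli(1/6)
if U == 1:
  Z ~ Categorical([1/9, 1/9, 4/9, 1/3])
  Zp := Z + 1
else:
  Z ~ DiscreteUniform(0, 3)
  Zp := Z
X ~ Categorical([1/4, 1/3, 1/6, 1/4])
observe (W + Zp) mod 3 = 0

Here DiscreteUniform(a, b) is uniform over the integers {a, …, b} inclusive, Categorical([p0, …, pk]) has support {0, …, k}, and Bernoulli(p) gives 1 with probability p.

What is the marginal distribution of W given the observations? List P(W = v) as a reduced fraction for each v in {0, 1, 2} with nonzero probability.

P(W=0) = 40/81, P(W=1) = 19/81, P(W=2) = 22/81

Enumerate traces; 512 have nonzero weight after conditioning:
  (W=0, Y=0, U=0, V=0, Z=0, X=0) weight 5/10368
  (W=0, Y=0, U=0, V=0, Z=0, X=1) weight 5/7776
  (W=0, Y=0, U=0, V=0, Z=0, X=2) weight 5/15552
  (W=0, Y=0, U=0, V=0, Z=0, X=3) weight 5/10368
  (W=0, Y=0, U=0, V=0, Z=3, X=0) weight 5/10368
  (W=0, Y=0, U=0, V=0, Z=3, X=1) weight 5/7776
  (W=0, Y=0, U=0, V=0, Z=3, X=2) weight 5/15552
  (W=0, Y=0, U=0, V=0, Z=3, X=3) weight 5/10368
  (W=1, Y=0, U=0, V=0, Z=2, X=0) weight 5/10368
  (W=2, Y=0, U=0, V=0, Z=1, X=0) weight 1/3456
  … 502 more
Group by W:
  weight(W=0) = 40/243
  weight(W=1) = 19/243
  weight(W=2) = 22/243
Total weight = 40/243 + 19/243 + 22/243 = 1/3
P(W=0 | obs) = 40/243 / 1/3 = 40/81
P(W=1 | obs) = 19/243 / 1/3 = 19/81
P(W=2 | obs) = 22/243 / 1/3 = 22/81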